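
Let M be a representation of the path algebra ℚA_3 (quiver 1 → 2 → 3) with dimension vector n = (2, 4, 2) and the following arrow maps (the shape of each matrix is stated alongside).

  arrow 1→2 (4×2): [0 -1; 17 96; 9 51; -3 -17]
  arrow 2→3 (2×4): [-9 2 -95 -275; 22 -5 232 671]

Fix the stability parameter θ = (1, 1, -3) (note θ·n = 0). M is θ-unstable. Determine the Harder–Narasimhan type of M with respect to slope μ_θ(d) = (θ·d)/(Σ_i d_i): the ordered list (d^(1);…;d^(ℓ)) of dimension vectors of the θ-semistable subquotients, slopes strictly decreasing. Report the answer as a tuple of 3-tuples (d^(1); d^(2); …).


Via rank(M_{q-1}∘⋯∘M_p): M ≅ I[1,3]^2, I[2,2]^2.
μ_θ-semistable layers: μ^(1)=1; μ^(2)=-1/3

((0, 2, 0); (2, 2, 2))


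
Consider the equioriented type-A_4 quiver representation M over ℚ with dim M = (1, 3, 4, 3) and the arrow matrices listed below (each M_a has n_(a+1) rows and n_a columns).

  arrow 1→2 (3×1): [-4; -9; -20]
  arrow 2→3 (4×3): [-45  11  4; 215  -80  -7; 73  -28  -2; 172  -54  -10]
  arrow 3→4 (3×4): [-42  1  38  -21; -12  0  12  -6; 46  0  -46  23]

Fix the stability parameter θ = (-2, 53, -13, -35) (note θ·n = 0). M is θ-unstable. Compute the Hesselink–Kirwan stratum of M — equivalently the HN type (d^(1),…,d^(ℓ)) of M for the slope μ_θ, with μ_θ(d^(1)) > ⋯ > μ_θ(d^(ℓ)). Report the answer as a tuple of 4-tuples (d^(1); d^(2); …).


Via rank(M_{q-1}∘⋯∘M_p): M ≅ I[1,3], I[2,4]^2, I[3,3], I[4,4].
μ_θ-semistable layers: μ^(1)=20; μ^(2)=5/3; μ^(3)=-2; μ^(4)=-13; μ^(5)=-35

((0, 1, 1, 0); (0, 2, 2, 2); (1, 0, 0, 0); (0, 0, 1, 0); (0, 0, 0, 1))


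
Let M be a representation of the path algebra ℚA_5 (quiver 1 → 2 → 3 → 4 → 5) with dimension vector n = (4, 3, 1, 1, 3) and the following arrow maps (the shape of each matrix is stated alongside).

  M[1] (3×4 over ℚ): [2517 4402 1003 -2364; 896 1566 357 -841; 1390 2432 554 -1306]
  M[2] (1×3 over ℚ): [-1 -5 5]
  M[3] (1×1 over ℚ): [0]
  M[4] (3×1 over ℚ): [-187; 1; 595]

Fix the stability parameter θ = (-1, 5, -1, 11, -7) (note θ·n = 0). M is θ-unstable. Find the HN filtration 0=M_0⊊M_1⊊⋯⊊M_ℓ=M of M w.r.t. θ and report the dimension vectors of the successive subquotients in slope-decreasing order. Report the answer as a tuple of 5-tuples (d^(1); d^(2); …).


Barcode: M ≅ I[1,1], I[1,2]^2, I[1,3], I[4,5], I[5,5]^2. HN layers by μ_θ (4 steps, strictly decreasing):
  μ^(1)=5; μ^(2)=2; μ^(3)=-1; μ^(4)=-7

((0, 2, 0, 0, 0); (0, 1, 1, 1, 1); (4, 0, 0, 0, 0); (0, 0, 0, 0, 2))


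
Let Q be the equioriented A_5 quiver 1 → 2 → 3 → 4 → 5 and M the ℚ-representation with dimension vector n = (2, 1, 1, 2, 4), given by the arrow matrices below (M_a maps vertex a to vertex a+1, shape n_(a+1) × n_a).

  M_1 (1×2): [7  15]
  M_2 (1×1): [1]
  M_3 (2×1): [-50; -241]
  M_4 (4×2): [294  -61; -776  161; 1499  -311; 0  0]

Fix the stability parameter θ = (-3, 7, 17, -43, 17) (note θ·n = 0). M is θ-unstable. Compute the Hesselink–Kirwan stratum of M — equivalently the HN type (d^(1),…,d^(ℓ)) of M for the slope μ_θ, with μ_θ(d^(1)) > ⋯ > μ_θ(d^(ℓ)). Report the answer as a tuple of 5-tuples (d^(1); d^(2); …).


Interval decomposition of M: I[1,1], I[1,5], I[4,5], I[5,5]^2.
HN type (ℓ=4): μ^(1)=17; μ^(2)=-3; μ^(3)=-11/2; μ^(4)=-43

((0, 0, 0, 0, 4); (1, 0, 0, 0, 0); (1, 1, 1, 1, 0); (0, 0, 0, 1, 0))


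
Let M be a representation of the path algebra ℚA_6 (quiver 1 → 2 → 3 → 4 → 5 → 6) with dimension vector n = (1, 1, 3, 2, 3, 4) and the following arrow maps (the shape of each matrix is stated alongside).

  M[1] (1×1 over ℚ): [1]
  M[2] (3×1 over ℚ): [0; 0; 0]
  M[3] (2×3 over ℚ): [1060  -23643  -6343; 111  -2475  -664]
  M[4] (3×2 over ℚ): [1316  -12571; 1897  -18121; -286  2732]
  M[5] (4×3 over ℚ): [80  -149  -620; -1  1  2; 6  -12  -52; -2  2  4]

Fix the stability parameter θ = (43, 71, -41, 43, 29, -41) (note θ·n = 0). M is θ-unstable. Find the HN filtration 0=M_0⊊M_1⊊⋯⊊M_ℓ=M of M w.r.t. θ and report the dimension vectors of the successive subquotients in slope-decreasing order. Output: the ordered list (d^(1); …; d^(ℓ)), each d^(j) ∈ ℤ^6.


Via rank(M_{q-1}∘⋯∘M_p): M ≅ I[1,2], I[3,3], I[3,6]^2, I[5,5], I[6,6]^2.
μ_θ-semistable layers: μ^(1)=71; μ^(2)=43; μ^(3)=29; μ^(4)=31/3; μ^(5)=-41

((0, 1, 0, 0, 0, 0); (1, 0, 0, 0, 0, 0); (0, 0, 0, 0, 1, 0); (0, 0, 0, 2, 2, 2); (0, 0, 3, 0, 0, 2))


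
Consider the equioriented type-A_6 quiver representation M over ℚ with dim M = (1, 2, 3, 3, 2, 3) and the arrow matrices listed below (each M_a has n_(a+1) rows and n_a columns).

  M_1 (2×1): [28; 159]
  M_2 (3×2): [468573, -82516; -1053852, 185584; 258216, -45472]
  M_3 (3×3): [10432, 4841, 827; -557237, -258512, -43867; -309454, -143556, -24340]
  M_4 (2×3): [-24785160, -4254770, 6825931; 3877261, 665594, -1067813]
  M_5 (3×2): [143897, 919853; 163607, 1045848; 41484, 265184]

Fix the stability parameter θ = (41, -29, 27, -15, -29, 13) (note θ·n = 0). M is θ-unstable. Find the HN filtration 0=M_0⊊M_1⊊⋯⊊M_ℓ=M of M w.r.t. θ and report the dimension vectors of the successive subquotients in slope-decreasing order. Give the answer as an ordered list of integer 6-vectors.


Interval decomposition of M: I[1,2], I[2,4], I[3,6]^2, I[6,6].
HN type (ℓ=4): μ^(1)=13; μ^(2)=6; μ^(3)=-17/3; μ^(4)=-29

((0, 0, 0, 0, 0, 3); (1, 1, 1, 1, 0, 0); (0, 0, 2, 2, 2, 0); (0, 1, 0, 0, 0, 0))


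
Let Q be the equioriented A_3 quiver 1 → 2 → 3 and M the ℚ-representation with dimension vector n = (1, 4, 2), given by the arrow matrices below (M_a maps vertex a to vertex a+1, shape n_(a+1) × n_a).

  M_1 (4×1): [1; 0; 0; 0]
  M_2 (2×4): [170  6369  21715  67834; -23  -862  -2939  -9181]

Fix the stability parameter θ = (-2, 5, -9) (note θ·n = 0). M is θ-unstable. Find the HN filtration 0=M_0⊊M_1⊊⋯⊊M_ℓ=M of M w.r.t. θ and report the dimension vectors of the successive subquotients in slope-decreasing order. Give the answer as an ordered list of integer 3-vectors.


Via rank(M_{q-1}∘⋯∘M_p): M ≅ I[1,3], I[2,2]^2, I[2,3].
μ_θ-semistable layers: μ^(1)=5; μ^(2)=-2

((0, 2, 0); (1, 2, 2))


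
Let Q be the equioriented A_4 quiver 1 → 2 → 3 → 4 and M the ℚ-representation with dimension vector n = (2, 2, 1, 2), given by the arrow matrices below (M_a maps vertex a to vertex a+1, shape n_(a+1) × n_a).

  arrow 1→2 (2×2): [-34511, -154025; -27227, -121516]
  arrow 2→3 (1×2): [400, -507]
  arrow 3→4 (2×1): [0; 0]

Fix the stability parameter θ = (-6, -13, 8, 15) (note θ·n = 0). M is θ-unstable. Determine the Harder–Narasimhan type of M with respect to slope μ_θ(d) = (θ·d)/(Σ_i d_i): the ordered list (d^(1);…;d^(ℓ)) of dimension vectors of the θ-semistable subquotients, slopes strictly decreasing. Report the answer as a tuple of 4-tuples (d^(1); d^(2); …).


Interval decomposition of M: I[1,2], I[1,3], I[4,4]^2.
HN type (ℓ=3): μ^(1)=15; μ^(2)=8; μ^(3)=-19/2

((0, 0, 0, 2); (0, 0, 1, 0); (2, 2, 0, 0))


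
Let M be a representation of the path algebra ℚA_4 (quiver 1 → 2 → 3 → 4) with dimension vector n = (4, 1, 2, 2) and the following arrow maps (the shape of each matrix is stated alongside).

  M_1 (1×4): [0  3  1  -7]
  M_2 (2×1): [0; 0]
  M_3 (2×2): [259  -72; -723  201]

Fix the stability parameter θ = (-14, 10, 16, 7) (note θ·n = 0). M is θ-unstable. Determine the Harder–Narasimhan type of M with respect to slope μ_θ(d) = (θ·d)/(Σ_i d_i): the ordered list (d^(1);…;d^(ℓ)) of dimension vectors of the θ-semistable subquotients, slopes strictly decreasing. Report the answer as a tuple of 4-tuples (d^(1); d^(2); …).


Barcode: M ≅ I[1,1]^3, I[1,2], I[3,4]^2. HN layers by μ_θ (3 steps, strictly decreasing):
  μ^(1)=23/2; μ^(2)=10; μ^(3)=-14

((0, 0, 2, 2); (0, 1, 0, 0); (4, 0, 0, 0))


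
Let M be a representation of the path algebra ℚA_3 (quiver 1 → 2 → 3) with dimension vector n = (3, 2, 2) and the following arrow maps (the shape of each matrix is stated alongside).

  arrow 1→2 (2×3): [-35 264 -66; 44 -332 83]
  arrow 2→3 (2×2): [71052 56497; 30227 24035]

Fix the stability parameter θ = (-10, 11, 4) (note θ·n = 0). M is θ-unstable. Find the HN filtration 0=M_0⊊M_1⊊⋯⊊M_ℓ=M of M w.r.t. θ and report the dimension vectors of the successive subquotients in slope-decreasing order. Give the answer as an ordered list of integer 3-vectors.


Interval decomposition of M: I[1,1], I[1,3]^2.
HN type (ℓ=2): μ^(1)=15/2; μ^(2)=-10

((0, 2, 2); (3, 0, 0))


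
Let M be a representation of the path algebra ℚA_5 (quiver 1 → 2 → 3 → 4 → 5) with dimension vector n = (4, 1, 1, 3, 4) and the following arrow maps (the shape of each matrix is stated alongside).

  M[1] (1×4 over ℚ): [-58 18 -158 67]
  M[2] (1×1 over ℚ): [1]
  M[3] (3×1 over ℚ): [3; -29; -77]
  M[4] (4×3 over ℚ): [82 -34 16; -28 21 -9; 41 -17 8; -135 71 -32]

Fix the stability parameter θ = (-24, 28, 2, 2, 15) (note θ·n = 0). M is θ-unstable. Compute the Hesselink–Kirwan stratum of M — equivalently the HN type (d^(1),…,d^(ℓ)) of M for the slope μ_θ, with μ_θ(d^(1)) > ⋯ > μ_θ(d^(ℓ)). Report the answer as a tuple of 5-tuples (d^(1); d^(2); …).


Via rank(M_{q-1}∘⋯∘M_p): M ≅ I[1,1]^3, I[1,4], I[4,5]^2, I[5,5]^2.
μ_θ-semistable layers: μ^(1)=15; μ^(2)=32/3; μ^(3)=2; μ^(4)=-24

((0, 0, 0, 0, 4); (0, 1, 1, 1, 0); (0, 0, 0, 2, 0); (4, 0, 0, 0, 0))


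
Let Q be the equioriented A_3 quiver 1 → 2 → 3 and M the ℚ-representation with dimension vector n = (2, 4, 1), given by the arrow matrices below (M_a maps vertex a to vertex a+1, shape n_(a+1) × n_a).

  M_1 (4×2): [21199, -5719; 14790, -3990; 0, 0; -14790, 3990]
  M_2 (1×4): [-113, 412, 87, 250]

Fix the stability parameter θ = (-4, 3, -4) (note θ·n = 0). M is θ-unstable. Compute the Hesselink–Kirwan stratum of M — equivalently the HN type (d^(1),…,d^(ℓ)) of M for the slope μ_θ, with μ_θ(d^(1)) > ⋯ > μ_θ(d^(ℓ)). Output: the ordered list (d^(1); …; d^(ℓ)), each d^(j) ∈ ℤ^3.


Interval decomposition of M: I[1,1], I[1,3], I[2,2]^3.
HN type (ℓ=3): μ^(1)=3; μ^(2)=-1/2; μ^(3)=-4

((0, 3, 0); (0, 1, 1); (2, 0, 0))


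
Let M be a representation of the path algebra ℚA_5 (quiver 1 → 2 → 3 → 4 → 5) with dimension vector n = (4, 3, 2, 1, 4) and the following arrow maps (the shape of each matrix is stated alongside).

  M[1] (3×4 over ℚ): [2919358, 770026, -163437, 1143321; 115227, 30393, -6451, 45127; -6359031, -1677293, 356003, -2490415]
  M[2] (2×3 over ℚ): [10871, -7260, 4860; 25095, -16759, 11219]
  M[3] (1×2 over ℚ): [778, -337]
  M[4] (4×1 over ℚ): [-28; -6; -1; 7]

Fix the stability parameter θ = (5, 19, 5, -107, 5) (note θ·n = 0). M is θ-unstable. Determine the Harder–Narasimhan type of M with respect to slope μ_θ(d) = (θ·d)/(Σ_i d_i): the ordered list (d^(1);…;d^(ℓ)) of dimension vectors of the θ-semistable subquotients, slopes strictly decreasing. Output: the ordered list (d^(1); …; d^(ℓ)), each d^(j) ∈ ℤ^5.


Via rank(M_{q-1}∘⋯∘M_p): M ≅ I[1,1], I[1,2], I[1,3], I[1,5], I[5,5]^3.
μ_θ-semistable layers: μ^(1)=19; μ^(2)=12; μ^(3)=5; μ^(4)=-39/2

((0, 1, 0, 0, 0); (0, 1, 1, 0, 0); (3, 0, 0, 0, 4); (1, 1, 1, 1, 0))


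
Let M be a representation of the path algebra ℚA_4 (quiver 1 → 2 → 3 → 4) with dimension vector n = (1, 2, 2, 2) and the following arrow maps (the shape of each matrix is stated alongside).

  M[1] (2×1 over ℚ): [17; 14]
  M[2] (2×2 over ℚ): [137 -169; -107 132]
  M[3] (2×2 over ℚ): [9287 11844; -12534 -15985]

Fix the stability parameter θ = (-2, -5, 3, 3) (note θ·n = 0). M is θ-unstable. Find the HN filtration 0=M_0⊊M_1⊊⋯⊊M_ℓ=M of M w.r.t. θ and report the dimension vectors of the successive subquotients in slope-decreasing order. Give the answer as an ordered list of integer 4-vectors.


Via rank(M_{q-1}∘⋯∘M_p): M ≅ I[1,4], I[2,4].
μ_θ-semistable layers: μ^(1)=3; μ^(2)=-7/2; μ^(3)=-5

((0, 0, 2, 2); (1, 1, 0, 0); (0, 1, 0, 0))


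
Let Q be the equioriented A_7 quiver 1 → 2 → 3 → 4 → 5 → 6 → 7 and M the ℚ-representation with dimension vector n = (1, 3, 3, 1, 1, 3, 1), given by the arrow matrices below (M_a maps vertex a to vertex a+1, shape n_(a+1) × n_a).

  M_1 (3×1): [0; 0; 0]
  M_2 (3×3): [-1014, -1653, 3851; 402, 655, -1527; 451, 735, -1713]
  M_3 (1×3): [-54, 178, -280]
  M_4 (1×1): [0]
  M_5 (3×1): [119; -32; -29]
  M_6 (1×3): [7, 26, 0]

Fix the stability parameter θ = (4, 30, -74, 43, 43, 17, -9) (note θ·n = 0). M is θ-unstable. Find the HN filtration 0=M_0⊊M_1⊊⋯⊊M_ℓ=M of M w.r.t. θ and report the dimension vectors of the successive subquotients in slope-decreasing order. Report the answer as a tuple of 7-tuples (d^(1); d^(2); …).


Interval decomposition of M: I[1,1], I[2,3]^2, I[2,4], I[5,7], I[6,6]^2.
HN type (ℓ=4): μ^(1)=43; μ^(2)=17; μ^(3)=4; μ^(4)=-22

((0, 0, 0, 1, 0, 0, 0); (0, 0, 0, 0, 1, 3, 1); (1, 0, 0, 0, 0, 0, 0); (0, 3, 3, 0, 0, 0, 0))


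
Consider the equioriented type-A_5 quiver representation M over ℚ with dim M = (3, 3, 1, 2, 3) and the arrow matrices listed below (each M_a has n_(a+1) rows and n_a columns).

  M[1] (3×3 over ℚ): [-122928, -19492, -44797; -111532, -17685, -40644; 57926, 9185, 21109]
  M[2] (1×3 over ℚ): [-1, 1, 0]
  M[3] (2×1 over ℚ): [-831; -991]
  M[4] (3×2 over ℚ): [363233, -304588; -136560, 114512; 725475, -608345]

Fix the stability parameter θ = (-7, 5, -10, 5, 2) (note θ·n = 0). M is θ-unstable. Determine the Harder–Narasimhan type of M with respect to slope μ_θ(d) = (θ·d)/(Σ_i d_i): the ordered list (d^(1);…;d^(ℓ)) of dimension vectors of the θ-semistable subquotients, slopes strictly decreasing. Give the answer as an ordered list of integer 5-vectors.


Barcode: M ≅ I[1,2]^2, I[1,5], I[4,5], I[5,5]. HN layers by μ_θ (5 steps, strictly decreasing):
  μ^(1)=5; μ^(2)=7/2; μ^(3)=2; μ^(4)=-5/2; μ^(5)=-7

((0, 2, 0, 0, 0); (0, 0, 0, 2, 2); (0, 0, 0, 0, 1); (0, 1, 1, 0, 0); (3, 0, 0, 0, 0))


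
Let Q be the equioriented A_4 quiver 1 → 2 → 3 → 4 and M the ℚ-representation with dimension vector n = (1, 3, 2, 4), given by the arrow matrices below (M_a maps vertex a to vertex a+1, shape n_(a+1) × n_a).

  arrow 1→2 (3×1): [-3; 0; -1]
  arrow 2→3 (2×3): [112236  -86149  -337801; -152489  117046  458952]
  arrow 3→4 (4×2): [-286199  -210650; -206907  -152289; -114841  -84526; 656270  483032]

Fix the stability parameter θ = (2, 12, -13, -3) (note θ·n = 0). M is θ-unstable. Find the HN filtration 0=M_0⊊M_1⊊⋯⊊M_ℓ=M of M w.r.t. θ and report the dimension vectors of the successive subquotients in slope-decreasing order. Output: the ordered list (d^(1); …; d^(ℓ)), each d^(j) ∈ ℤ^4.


Via rank(M_{q-1}∘⋯∘M_p): M ≅ I[1,4], I[2,2], I[2,4], I[4,4]^2.
μ_θ-semistable layers: μ^(1)=12; μ^(2)=-1/2; μ^(3)=-4/3; μ^(4)=-3

((0, 1, 0, 0); (1, 1, 1, 1); (0, 1, 1, 1); (0, 0, 0, 2))


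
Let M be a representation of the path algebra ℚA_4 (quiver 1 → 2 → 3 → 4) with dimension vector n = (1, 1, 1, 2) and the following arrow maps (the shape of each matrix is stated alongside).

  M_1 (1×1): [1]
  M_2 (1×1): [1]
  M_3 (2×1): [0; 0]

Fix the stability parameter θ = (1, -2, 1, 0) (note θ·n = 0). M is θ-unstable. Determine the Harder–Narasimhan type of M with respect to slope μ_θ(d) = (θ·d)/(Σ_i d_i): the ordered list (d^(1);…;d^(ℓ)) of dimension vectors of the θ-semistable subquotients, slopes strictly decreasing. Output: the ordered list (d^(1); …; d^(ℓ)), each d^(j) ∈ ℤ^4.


Interval decomposition of M: I[1,3], I[4,4]^2.
HN type (ℓ=3): μ^(1)=1; μ^(2)=0; μ^(3)=-1/2

((0, 0, 1, 0); (0, 0, 0, 2); (1, 1, 0, 0))


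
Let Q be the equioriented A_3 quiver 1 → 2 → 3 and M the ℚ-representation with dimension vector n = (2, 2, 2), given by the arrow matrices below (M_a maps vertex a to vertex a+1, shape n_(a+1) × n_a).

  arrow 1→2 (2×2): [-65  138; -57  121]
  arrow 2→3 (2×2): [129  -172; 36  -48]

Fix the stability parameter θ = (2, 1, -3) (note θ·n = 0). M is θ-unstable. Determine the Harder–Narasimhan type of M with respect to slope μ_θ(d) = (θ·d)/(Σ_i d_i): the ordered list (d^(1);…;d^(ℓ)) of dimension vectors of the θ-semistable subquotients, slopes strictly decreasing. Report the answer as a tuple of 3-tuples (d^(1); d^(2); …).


Via rank(M_{q-1}∘⋯∘M_p): M ≅ I[1,2], I[1,3], I[3,3].
μ_θ-semistable layers: μ^(1)=3/2; μ^(2)=0; μ^(3)=-3

((1, 1, 0); (1, 1, 1); (0, 0, 1))


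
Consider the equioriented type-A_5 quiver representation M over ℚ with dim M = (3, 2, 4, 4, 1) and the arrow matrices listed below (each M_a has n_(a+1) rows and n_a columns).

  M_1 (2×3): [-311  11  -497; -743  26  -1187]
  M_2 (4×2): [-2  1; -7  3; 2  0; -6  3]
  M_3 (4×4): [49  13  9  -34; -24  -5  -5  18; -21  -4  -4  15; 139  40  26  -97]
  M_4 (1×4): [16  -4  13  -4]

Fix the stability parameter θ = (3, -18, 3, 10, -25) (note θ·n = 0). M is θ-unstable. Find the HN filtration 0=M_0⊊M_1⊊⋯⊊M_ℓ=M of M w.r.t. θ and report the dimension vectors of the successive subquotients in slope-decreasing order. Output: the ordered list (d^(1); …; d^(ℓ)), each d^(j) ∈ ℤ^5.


Barcode: M ≅ I[1,1], I[1,4]^2, I[3,4], I[3,5]. HN layers by μ_θ (4 steps, strictly decreasing):
  μ^(1)=10; μ^(2)=3; μ^(3)=-4; μ^(4)=-15/2

((0, 0, 0, 3, 0); (1, 0, 3, 0, 0); (0, 0, 1, 1, 1); (2, 2, 0, 0, 0))


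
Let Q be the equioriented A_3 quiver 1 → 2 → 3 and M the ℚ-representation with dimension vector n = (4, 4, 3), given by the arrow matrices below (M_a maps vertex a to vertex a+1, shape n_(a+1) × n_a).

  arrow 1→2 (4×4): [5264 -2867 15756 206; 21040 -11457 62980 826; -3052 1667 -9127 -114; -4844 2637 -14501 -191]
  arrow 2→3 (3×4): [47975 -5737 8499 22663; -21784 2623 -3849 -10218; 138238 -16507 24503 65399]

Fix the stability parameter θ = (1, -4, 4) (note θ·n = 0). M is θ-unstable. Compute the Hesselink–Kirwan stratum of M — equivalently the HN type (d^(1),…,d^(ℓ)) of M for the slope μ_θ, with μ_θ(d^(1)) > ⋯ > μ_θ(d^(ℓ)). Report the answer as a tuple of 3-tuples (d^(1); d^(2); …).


Barcode: M ≅ I[1,1], I[1,3]^3, I[2,2]. HN layers by μ_θ (4 steps, strictly decreasing):
  μ^(1)=4; μ^(2)=1; μ^(3)=-3/2; μ^(4)=-4

((0, 0, 3); (1, 0, 0); (3, 3, 0); (0, 1, 0))


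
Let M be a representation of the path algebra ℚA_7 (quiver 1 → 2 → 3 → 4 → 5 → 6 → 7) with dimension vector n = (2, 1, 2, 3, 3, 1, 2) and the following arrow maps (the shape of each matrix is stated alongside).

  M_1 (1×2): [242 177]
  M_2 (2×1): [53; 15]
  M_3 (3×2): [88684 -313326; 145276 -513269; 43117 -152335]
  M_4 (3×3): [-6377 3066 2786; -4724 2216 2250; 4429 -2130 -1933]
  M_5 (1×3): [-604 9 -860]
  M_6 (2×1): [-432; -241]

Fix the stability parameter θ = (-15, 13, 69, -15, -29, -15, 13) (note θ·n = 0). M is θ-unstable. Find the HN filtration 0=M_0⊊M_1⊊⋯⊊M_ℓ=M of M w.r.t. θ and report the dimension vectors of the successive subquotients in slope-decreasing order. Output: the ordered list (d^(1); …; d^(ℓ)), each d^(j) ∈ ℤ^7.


Via rank(M_{q-1}∘⋯∘M_p): M ≅ I[1,1], I[1,4], I[3,7], I[4,5], I[5,5], I[7,7].
μ_θ-semistable layers: μ^(1)=27; μ^(2)=13; μ^(3)=5/2; μ^(4)=-15; μ^(5)=-22; μ^(6)=-29

((0, 0, 1, 1, 0, 0, 0); (0, 1, 0, 0, 0, 0, 2); (0, 0, 1, 1, 1, 1, 0); (2, 0, 0, 0, 0, 0, 0); (0, 0, 0, 1, 1, 0, 0); (0, 0, 0, 0, 1, 0, 0))


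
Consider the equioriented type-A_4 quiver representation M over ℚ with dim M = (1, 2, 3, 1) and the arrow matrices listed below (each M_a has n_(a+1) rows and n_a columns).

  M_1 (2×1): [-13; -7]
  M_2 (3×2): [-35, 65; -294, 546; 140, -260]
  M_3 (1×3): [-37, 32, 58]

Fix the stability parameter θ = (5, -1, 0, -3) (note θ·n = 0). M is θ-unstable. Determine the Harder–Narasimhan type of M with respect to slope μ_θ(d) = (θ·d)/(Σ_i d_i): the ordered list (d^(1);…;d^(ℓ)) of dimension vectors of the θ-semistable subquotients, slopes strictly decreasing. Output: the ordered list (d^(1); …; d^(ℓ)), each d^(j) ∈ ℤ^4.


Interval decomposition of M: I[1,2], I[2,4], I[3,3]^2.
HN type (ℓ=3): μ^(1)=2; μ^(2)=0; μ^(3)=-4/3

((1, 1, 0, 0); (0, 0, 2, 0); (0, 1, 1, 1))


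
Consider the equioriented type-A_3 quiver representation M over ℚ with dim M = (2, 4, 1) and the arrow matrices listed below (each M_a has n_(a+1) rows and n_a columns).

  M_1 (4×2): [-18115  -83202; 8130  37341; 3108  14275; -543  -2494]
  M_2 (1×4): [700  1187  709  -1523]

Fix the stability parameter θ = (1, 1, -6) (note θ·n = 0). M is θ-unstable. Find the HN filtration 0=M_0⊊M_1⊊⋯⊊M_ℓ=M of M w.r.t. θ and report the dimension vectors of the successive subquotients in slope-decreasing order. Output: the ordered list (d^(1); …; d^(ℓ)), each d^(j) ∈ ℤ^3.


Interval decomposition of M: I[1,2], I[1,3], I[2,2]^2.
HN type (ℓ=2): μ^(1)=1; μ^(2)=-4/3

((1, 3, 0); (1, 1, 1))


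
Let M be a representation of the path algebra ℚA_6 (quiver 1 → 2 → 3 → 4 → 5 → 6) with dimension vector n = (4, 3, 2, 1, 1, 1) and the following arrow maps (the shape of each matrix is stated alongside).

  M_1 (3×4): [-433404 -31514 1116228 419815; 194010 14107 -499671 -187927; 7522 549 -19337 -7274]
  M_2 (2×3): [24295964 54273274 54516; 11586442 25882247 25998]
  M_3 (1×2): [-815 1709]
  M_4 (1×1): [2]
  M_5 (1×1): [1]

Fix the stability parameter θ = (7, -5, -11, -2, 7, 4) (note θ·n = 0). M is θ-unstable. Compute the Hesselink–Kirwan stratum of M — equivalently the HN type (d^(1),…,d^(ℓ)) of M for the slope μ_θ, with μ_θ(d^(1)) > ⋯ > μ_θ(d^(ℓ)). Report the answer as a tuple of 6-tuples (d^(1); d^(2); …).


Via rank(M_{q-1}∘⋯∘M_p): M ≅ I[1,1], I[1,2]^2, I[1,6], I[3,3].
μ_θ-semistable layers: μ^(1)=7; μ^(2)=11/2; μ^(3)=1; μ^(4)=-2; μ^(5)=-3; μ^(6)=-11

((1, 0, 0, 0, 0, 0); (0, 0, 0, 0, 1, 1); (2, 2, 0, 0, 0, 0); (0, 0, 0, 1, 0, 0); (1, 1, 1, 0, 0, 0); (0, 0, 1, 0, 0, 0))


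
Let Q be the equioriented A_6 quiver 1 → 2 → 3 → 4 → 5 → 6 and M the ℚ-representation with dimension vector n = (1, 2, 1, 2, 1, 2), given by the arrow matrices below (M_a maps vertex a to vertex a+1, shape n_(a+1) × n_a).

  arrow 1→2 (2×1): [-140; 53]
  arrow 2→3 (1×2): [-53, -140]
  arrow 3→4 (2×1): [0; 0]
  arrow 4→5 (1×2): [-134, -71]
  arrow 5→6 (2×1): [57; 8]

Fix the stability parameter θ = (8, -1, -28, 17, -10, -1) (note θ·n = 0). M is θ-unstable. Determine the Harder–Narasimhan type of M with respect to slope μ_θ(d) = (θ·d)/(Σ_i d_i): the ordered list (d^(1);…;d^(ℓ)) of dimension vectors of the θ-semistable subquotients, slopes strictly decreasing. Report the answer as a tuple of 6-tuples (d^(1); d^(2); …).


Interval decomposition of M: I[1,2], I[2,3], I[4,4], I[4,6], I[6,6].
HN type (ℓ=5): μ^(1)=17; μ^(2)=7/2; μ^(3)=2; μ^(4)=-1; μ^(5)=-29/2

((0, 0, 0, 1, 0, 0); (1, 1, 0, 0, 0, 0); (0, 0, 0, 1, 1, 1); (0, 0, 0, 0, 0, 1); (0, 1, 1, 0, 0, 0))


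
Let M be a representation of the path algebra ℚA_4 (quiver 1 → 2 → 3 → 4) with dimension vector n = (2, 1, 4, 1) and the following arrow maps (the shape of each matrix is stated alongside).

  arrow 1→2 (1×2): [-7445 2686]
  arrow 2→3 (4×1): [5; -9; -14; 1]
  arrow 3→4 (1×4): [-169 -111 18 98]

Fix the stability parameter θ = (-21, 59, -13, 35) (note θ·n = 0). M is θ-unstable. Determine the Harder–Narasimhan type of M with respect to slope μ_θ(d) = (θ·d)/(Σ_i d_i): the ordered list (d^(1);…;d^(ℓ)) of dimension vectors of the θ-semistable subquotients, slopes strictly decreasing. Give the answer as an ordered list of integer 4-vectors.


Via rank(M_{q-1}∘⋯∘M_p): M ≅ I[1,1], I[1,3], I[3,3]^2, I[3,4].
μ_θ-semistable layers: μ^(1)=35; μ^(2)=23; μ^(3)=-13; μ^(4)=-21

((0, 0, 0, 1); (0, 1, 1, 0); (0, 0, 3, 0); (2, 0, 0, 0))


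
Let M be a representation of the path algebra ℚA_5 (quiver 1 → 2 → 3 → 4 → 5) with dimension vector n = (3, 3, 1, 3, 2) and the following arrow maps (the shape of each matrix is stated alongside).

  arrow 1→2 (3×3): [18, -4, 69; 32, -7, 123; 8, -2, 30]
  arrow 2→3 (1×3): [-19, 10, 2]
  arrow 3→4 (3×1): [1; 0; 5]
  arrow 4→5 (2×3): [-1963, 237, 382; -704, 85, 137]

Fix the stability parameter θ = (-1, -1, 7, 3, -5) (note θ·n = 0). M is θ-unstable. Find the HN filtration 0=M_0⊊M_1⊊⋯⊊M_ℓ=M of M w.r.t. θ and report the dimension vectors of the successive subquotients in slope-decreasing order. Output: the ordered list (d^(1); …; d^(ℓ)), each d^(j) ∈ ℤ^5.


Interval decomposition of M: I[1,1], I[1,2], I[1,5], I[2,2], I[4,4], I[4,5].
HN type (ℓ=3): μ^(1)=3; μ^(2)=5/3; μ^(3)=-1

((0, 0, 0, 1, 0); (0, 0, 1, 1, 1); (3, 3, 0, 1, 1))


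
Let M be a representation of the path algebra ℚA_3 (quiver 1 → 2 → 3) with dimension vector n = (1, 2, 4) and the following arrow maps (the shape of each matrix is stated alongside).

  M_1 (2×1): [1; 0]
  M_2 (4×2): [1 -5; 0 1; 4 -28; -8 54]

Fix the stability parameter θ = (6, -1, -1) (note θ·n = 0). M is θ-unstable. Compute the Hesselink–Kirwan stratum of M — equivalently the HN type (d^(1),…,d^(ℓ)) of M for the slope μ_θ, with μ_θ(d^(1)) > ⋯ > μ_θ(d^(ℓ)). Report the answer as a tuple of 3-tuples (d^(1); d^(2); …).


Interval decomposition of M: I[1,3], I[2,3], I[3,3]^2.
HN type (ℓ=2): μ^(1)=4/3; μ^(2)=-1

((1, 1, 1); (0, 1, 3))


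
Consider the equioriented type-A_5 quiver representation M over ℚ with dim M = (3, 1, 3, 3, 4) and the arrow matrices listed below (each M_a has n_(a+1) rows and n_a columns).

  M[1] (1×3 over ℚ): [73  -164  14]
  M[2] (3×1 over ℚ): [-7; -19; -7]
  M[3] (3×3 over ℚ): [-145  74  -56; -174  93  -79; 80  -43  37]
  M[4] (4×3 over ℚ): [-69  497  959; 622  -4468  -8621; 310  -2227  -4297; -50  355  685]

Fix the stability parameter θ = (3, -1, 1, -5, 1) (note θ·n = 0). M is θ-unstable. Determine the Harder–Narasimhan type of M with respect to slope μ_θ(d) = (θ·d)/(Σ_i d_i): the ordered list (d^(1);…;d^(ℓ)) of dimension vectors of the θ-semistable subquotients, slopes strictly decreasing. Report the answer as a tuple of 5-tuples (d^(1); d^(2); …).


Via rank(M_{q-1}∘⋯∘M_p): M ≅ I[1,1]^2, I[1,5], I[3,3], I[3,5], I[4,5], I[5,5].
μ_θ-semistable layers: μ^(1)=3; μ^(2)=1; μ^(3)=-1/2; μ^(4)=-2; μ^(5)=-5

((2, 0, 0, 0, 0); (0, 0, 1, 0, 4); (1, 1, 1, 1, 0); (0, 0, 1, 1, 0); (0, 0, 0, 1, 0))


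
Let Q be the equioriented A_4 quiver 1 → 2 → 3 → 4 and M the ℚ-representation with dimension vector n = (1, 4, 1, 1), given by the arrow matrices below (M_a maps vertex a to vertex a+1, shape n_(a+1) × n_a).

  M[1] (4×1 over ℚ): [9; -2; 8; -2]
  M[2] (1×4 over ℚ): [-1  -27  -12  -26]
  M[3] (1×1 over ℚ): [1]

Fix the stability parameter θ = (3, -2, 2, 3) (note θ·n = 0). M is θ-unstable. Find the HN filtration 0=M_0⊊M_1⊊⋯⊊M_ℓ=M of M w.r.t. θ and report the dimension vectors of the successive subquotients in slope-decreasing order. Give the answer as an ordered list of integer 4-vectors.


Barcode: M ≅ I[1,4], I[2,2]^3. HN layers by μ_θ (4 steps, strictly decreasing):
  μ^(1)=3; μ^(2)=2; μ^(3)=1/2; μ^(4)=-2

((0, 0, 0, 1); (0, 0, 1, 0); (1, 1, 0, 0); (0, 3, 0, 0))


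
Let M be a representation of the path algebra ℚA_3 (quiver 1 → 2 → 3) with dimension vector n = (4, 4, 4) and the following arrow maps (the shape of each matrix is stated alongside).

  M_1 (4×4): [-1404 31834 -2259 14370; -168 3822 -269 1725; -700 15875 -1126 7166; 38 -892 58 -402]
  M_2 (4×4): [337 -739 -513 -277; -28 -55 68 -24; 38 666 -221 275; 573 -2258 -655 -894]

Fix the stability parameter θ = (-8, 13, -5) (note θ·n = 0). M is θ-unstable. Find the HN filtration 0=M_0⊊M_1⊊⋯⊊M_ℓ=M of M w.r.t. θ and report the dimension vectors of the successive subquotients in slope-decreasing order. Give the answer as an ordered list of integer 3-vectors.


Barcode: M ≅ I[1,3]^4. HN layers by μ_θ (2 steps, strictly decreasing):
  μ^(1)=4; μ^(2)=-8

((0, 4, 4); (4, 0, 0))


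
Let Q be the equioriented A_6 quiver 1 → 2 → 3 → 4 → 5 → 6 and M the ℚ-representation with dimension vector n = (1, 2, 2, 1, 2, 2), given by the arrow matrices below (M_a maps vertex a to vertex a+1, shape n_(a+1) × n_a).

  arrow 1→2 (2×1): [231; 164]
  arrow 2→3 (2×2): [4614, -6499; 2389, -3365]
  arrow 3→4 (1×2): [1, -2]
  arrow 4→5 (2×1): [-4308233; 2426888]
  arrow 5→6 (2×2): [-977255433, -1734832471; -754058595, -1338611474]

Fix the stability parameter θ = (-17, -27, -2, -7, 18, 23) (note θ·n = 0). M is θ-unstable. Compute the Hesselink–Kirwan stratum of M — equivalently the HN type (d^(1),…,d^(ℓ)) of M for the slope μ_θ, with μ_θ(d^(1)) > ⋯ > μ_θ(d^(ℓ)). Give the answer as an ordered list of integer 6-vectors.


Interval decomposition of M: I[1,3], I[2,6], I[5,6].
HN type (ℓ=6): μ^(1)=23; μ^(2)=18; μ^(3)=-2; μ^(4)=-9/2; μ^(5)=-22; μ^(6)=-27

((0, 0, 0, 0, 0, 2); (0, 0, 0, 0, 2, 0); (0, 0, 1, 0, 0, 0); (0, 0, 1, 1, 0, 0); (1, 1, 0, 0, 0, 0); (0, 1, 0, 0, 0, 0))


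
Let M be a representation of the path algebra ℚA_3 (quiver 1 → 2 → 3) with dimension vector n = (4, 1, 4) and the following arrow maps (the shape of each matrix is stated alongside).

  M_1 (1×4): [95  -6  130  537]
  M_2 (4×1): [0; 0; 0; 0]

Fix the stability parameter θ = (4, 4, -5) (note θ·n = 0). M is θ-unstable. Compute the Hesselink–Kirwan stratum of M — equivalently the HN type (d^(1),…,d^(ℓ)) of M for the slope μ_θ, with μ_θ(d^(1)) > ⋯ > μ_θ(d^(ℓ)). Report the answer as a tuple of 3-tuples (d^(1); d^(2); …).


Interval decomposition of M: I[1,1]^3, I[1,2], I[3,3]^4.
HN type (ℓ=2): μ^(1)=4; μ^(2)=-5

((4, 1, 0); (0, 0, 4))


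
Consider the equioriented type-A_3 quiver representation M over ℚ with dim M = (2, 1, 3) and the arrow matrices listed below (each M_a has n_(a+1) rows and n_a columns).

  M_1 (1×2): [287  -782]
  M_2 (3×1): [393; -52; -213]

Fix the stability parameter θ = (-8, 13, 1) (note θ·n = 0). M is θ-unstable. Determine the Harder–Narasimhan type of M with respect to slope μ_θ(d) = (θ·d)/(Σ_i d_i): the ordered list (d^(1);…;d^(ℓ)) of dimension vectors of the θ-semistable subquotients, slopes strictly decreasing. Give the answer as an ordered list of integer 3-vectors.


Interval decomposition of M: I[1,1], I[1,3], I[3,3]^2.
HN type (ℓ=3): μ^(1)=7; μ^(2)=1; μ^(3)=-8

((0, 1, 1); (0, 0, 2); (2, 0, 0))


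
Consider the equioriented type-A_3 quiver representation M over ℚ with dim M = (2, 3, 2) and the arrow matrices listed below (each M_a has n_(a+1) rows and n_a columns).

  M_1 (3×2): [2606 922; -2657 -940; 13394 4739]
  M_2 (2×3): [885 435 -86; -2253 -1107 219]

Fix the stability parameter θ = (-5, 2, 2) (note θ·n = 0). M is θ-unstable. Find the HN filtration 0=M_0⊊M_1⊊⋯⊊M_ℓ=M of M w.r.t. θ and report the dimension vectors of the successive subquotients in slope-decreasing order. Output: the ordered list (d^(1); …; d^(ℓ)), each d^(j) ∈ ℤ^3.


Barcode: M ≅ I[1,3]^2, I[2,2]. HN layers by μ_θ (2 steps, strictly decreasing):
  μ^(1)=2; μ^(2)=-5

((0, 3, 2); (2, 0, 0))


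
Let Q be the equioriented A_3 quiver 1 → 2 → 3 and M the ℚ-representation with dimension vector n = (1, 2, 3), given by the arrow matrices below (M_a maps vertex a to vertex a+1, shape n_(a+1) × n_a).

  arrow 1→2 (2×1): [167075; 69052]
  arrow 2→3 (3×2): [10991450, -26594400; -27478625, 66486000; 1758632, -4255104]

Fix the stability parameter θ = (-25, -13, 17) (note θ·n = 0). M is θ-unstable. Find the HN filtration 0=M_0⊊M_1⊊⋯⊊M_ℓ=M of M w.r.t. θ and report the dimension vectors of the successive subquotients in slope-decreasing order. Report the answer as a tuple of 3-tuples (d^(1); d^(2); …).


Interval decomposition of M: I[1,3], I[2,2], I[3,3]^2.
HN type (ℓ=3): μ^(1)=17; μ^(2)=-13; μ^(3)=-25

((0, 0, 3); (0, 2, 0); (1, 0, 0))


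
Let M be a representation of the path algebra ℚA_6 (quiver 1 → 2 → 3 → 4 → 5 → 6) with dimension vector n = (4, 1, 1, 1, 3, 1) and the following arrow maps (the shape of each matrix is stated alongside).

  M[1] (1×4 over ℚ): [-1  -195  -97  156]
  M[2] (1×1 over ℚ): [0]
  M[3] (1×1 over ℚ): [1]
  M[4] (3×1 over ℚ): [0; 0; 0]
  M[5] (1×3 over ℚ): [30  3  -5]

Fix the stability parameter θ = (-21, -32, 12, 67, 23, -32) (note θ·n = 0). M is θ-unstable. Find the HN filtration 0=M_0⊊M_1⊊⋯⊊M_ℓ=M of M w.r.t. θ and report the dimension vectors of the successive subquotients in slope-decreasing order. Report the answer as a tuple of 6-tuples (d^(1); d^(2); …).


Barcode: M ≅ I[1,1]^3, I[1,2], I[3,4], I[5,5]^2, I[5,6]. HN layers by μ_θ (6 steps, strictly decreasing):
  μ^(1)=67; μ^(2)=23; μ^(3)=12; μ^(4)=-9/2; μ^(5)=-21; μ^(6)=-53/2

((0, 0, 0, 1, 0, 0); (0, 0, 0, 0, 2, 0); (0, 0, 1, 0, 0, 0); (0, 0, 0, 0, 1, 1); (3, 0, 0, 0, 0, 0); (1, 1, 0, 0, 0, 0))


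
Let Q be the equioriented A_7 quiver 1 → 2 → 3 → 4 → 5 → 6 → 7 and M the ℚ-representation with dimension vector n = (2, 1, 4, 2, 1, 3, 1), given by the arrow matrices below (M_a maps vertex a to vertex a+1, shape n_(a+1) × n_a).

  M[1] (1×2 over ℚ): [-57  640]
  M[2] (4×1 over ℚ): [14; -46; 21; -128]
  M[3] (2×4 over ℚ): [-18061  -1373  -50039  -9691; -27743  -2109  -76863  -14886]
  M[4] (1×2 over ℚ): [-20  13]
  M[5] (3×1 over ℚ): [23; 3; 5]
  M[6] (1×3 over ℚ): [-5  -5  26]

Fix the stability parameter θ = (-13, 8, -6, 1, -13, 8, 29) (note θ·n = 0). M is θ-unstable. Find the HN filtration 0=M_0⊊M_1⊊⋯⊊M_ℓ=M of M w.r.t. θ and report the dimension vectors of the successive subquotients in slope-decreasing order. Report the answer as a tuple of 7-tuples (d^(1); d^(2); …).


Via rank(M_{q-1}∘⋯∘M_p): M ≅ I[1,1], I[1,6], I[3,3]^2, I[3,4], I[6,6], I[6,7].
μ_θ-semistable layers: μ^(1)=29; μ^(2)=8; μ^(3)=1; μ^(4)=-5/2; μ^(5)=-6; μ^(6)=-13

((0, 0, 0, 0, 0, 0, 1); (0, 0, 0, 0, 0, 3, 0); (0, 0, 0, 1, 0, 0, 0); (0, 1, 1, 1, 1, 0, 0); (0, 0, 3, 0, 0, 0, 0); (2, 0, 0, 0, 0, 0, 0))


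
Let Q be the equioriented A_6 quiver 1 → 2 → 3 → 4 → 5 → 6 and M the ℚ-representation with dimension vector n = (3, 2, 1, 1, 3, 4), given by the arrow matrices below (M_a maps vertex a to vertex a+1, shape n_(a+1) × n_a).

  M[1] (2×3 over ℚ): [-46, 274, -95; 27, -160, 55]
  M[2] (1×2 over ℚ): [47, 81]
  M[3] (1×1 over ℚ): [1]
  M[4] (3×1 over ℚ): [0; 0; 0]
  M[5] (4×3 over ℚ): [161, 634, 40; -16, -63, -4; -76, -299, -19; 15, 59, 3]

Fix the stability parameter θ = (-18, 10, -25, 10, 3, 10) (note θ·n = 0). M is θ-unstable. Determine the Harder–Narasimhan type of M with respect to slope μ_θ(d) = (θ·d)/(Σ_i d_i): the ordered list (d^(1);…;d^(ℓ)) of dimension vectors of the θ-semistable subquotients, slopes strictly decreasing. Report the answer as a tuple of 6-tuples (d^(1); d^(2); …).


Interval decomposition of M: I[1,1], I[1,2], I[1,4], I[5,6]^3, I[6,6].
HN type (ℓ=4): μ^(1)=10; μ^(2)=3; μ^(3)=-15/2; μ^(4)=-18

((0, 1, 0, 1, 0, 4); (0, 0, 0, 0, 3, 0); (0, 1, 1, 0, 0, 0); (3, 0, 0, 0, 0, 0))


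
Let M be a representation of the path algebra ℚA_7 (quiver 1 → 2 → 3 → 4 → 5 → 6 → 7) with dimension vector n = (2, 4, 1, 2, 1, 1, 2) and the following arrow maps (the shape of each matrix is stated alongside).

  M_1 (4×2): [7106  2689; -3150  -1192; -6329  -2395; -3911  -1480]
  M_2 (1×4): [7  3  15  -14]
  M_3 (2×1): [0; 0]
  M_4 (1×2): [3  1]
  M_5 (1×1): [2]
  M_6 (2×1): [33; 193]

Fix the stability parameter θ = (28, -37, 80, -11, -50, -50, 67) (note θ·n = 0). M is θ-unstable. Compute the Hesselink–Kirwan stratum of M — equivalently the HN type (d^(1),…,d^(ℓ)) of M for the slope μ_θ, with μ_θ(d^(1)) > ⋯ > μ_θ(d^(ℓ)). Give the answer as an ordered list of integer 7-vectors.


Via rank(M_{q-1}∘⋯∘M_p): M ≅ I[1,2], I[1,3], I[2,2]^2, I[4,4], I[4,7], I[7,7].
μ_θ-semistable layers: μ^(1)=80; μ^(2)=67; μ^(3)=-9/2; μ^(4)=-11; μ^(5)=-37

((0, 0, 1, 0, 0, 0, 0); (0, 0, 0, 0, 0, 0, 2); (2, 2, 0, 0, 0, 0, 0); (0, 0, 0, 1, 0, 0, 0); (0, 2, 0, 1, 1, 1, 0))


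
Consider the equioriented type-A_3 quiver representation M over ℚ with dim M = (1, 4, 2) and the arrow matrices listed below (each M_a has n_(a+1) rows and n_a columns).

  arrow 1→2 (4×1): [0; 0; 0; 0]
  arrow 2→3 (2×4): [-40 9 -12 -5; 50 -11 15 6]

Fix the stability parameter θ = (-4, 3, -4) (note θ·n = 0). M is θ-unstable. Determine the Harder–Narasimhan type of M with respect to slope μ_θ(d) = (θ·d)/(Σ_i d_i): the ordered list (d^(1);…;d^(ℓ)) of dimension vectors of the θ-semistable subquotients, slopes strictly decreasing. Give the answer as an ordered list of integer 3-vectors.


Interval decomposition of M: I[1,1], I[2,2]^2, I[2,3]^2.
HN type (ℓ=3): μ^(1)=3; μ^(2)=-1/2; μ^(3)=-4

((0, 2, 0); (0, 2, 2); (1, 0, 0))


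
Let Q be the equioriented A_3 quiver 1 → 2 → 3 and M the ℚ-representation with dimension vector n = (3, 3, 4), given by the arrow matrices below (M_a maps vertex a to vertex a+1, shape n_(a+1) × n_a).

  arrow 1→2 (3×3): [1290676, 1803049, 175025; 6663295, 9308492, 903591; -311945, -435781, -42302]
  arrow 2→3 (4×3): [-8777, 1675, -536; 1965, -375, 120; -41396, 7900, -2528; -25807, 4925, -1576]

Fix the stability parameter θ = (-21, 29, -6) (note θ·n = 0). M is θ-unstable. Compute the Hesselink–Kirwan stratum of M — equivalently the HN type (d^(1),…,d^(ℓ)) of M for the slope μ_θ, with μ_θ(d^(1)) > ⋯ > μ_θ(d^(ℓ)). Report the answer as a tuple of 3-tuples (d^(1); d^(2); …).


Interval decomposition of M: I[1,2]^2, I[1,3], I[3,3]^3.
HN type (ℓ=4): μ^(1)=29; μ^(2)=23/2; μ^(3)=-6; μ^(4)=-21

((0, 2, 0); (0, 1, 1); (0, 0, 3); (3, 0, 0))


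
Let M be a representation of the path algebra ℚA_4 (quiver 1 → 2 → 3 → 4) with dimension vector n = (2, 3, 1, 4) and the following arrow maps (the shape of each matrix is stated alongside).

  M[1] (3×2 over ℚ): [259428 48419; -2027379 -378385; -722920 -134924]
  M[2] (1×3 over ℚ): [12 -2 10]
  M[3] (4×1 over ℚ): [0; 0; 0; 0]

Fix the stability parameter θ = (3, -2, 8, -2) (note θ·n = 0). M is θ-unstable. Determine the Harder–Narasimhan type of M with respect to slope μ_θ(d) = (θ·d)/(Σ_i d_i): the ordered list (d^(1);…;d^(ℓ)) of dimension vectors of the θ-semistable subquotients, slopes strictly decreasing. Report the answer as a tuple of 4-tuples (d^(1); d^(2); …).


Interval decomposition of M: I[1,2], I[1,3], I[2,2], I[4,4]^4.
HN type (ℓ=3): μ^(1)=8; μ^(2)=1/2; μ^(3)=-2

((0, 0, 1, 0); (2, 2, 0, 0); (0, 1, 0, 4))


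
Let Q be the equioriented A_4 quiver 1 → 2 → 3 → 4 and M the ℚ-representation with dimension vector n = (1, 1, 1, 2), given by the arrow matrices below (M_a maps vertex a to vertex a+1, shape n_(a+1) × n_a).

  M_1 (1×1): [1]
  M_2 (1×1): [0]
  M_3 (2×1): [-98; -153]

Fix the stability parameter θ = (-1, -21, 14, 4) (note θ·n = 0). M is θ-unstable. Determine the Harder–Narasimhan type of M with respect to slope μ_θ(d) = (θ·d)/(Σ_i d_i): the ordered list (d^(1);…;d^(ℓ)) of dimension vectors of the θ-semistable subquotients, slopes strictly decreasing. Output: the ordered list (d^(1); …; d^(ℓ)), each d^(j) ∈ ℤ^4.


Interval decomposition of M: I[1,2], I[3,4], I[4,4].
HN type (ℓ=3): μ^(1)=9; μ^(2)=4; μ^(3)=-11

((0, 0, 1, 1); (0, 0, 0, 1); (1, 1, 0, 0))


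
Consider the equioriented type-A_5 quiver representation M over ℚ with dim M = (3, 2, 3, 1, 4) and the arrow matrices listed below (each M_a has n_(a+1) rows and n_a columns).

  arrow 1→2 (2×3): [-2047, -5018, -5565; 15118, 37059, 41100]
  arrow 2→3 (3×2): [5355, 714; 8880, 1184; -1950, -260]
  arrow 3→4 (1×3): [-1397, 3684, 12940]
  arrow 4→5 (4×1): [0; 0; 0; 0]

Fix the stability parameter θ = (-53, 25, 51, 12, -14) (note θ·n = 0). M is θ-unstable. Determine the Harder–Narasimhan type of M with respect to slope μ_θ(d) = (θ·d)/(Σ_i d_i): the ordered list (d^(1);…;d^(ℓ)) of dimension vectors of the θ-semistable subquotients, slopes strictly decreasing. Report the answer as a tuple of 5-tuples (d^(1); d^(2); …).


Via rank(M_{q-1}∘⋯∘M_p): M ≅ I[1,1], I[1,2], I[1,4], I[3,3]^2, I[5,5]^4.
μ_θ-semistable layers: μ^(1)=51; μ^(2)=63/2; μ^(3)=25; μ^(4)=-14; μ^(5)=-53

((0, 0, 2, 0, 0); (0, 0, 1, 1, 0); (0, 2, 0, 0, 0); (0, 0, 0, 0, 4); (3, 0, 0, 0, 0))
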